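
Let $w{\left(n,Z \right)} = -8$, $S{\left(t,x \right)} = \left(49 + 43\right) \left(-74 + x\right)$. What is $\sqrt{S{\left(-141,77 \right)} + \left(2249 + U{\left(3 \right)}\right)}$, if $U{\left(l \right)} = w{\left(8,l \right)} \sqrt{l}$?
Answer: $\sqrt{2525 - 8 \sqrt{3}} \approx 50.111$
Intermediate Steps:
$S{\left(t,x \right)} = -6808 + 92 x$ ($S{\left(t,x \right)} = 92 \left(-74 + x\right) = -6808 + 92 x$)
$U{\left(l \right)} = - 8 \sqrt{l}$
$\sqrt{S{\left(-141,77 \right)} + \left(2249 + U{\left(3 \right)}\right)} = \sqrt{\left(-6808 + 92 \cdot 77\right) + \left(2249 - 8 \sqrt{3}\right)} = \sqrt{\left(-6808 + 7084\right) + \left(2249 - 8 \sqrt{3}\right)} = \sqrt{276 + \left(2249 - 8 \sqrt{3}\right)} = \sqrt{2525 - 8 \sqrt{3}}$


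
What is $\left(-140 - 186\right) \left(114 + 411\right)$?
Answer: $-171150$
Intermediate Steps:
$\left(-140 - 186\right) \left(114 + 411\right) = \left(-326\right) 525 = -171150$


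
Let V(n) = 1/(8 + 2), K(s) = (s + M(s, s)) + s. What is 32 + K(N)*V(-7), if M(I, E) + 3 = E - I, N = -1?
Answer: 63/2 ≈ 31.500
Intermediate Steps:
M(I, E) = -3 + E - I (M(I, E) = -3 + (E - I) = -3 + E - I)
K(s) = -3 + 2*s (K(s) = (s + (-3 + s - s)) + s = (s - 3) + s = (-3 + s) + s = -3 + 2*s)
V(n) = ⅒ (V(n) = 1/10 = ⅒)
32 + K(N)*V(-7) = 32 + (-3 + 2*(-1))*(⅒) = 32 + (-3 - 2)*(⅒) = 32 - 5*⅒ = 32 - ½ = 63/2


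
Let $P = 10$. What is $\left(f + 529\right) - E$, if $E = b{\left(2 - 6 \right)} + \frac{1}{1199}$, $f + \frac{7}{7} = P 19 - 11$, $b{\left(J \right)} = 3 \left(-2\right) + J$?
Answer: $\frac{859682}{1199} \approx 717.0$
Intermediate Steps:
$b{\left(J \right)} = -6 + J$
$f = 178$ ($f = -1 + \left(10 \cdot 19 - 11\right) = -1 + \left(190 - 11\right) = -1 + 179 = 178$)
$E = - \frac{11989}{1199}$ ($E = \left(-6 + \left(2 - 6\right)\right) + \frac{1}{1199} = \left(-6 - 4\right) + \frac{1}{1199} = -10 + \frac{1}{1199} = - \frac{11989}{1199} \approx -9.9992$)
$\left(f + 529\right) - E = \left(178 + 529\right) - - \frac{11989}{1199} = 707 + \frac{11989}{1199} = \frac{859682}{1199}$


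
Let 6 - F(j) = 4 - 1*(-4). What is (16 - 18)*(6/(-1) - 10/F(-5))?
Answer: 2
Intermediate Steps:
F(j) = -2 (F(j) = 6 - (4 - 1*(-4)) = 6 - (4 + 4) = 6 - 1*8 = 6 - 8 = -2)
(16 - 18)*(6/(-1) - 10/F(-5)) = (16 - 18)*(6/(-1) - 10/(-2)) = -2*(6*(-1) - 10*(-½)) = -2*(-6 + 5) = -2*(-1) = 2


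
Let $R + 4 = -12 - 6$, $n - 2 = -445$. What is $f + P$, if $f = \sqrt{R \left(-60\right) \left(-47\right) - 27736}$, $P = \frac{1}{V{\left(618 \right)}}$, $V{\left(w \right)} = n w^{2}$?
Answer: $- \frac{1}{169192332} + 4 i \sqrt{5611} \approx -5.9104 \cdot 10^{-9} + 299.63 i$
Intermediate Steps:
$n = -443$ ($n = 2 - 445 = -443$)
$R = -22$ ($R = -4 - 18 = -22$)
$V{\left(w \right)} = - 443 w^{2}$
$P = - \frac{1}{169192332}$ ($P = \frac{1}{\left(-443\right) 618^{2}} = \frac{1}{\left(-443\right) 381924} = \frac{1}{-169192332} = - \frac{1}{169192332} \approx -5.9104 \cdot 10^{-9}$)
$f = 4 i \sqrt{5611}$ ($f = \sqrt{\left(-22\right) \left(-60\right) \left(-47\right) - 27736} = \sqrt{1320 \left(-47\right) - 27736} = \sqrt{-62040 - 27736} = \sqrt{-89776} = 4 i \sqrt{5611} \approx 299.63 i$)
$f + P = 4 i \sqrt{5611} - \frac{1}{169192332} = - \frac{1}{169192332} + 4 i \sqrt{5611}$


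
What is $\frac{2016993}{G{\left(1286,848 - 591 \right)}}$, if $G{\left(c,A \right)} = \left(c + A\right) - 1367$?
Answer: $\frac{183363}{16} \approx 11460.0$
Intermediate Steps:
$G{\left(c,A \right)} = -1367 + A + c$ ($G{\left(c,A \right)} = \left(A + c\right) - 1367 = -1367 + A + c$)
$\frac{2016993}{G{\left(1286,848 - 591 \right)}} = \frac{2016993}{-1367 + \left(848 - 591\right) + 1286} = \frac{2016993}{-1367 + 257 + 1286} = \frac{2016993}{176} = 2016993 \cdot \frac{1}{176} = \frac{183363}{16}$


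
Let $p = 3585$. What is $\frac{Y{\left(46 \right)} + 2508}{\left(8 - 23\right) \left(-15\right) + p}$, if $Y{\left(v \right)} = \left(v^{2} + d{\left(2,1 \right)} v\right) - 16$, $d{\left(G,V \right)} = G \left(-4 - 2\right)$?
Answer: $\frac{676}{635} \approx 1.0646$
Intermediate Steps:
$d{\left(G,V \right)} = - 6 G$ ($d{\left(G,V \right)} = G \left(-6\right) = - 6 G$)
$Y{\left(v \right)} = -16 + v^{2} - 12 v$ ($Y{\left(v \right)} = \left(v^{2} + \left(-6\right) 2 v\right) - 16 = \left(v^{2} - 12 v\right) - 16 = -16 + v^{2} - 12 v$)
$\frac{Y{\left(46 \right)} + 2508}{\left(8 - 23\right) \left(-15\right) + p} = \frac{\left(-16 + 46^{2} - 552\right) + 2508}{\left(8 - 23\right) \left(-15\right) + 3585} = \frac{\left(-16 + 2116 - 552\right) + 2508}{\left(-15\right) \left(-15\right) + 3585} = \frac{1548 + 2508}{225 + 3585} = \frac{4056}{3810} = 4056 \cdot \frac{1}{3810} = \frac{676}{635}$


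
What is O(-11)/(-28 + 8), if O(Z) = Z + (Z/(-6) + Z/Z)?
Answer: 49/120 ≈ 0.40833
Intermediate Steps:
O(Z) = 1 + 5*Z/6 (O(Z) = Z + (Z*(-⅙) + 1) = Z + (-Z/6 + 1) = Z + (1 - Z/6) = 1 + 5*Z/6)
O(-11)/(-28 + 8) = (1 + (⅚)*(-11))/(-28 + 8) = (1 - 55/6)/(-20) = -49/6*(-1/20) = 49/120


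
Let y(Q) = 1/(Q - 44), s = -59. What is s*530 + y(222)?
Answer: -5566059/178 ≈ -31270.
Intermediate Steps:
y(Q) = 1/(-44 + Q)
s*530 + y(222) = -59*530 + 1/(-44 + 222) = -31270 + 1/178 = -5566059/178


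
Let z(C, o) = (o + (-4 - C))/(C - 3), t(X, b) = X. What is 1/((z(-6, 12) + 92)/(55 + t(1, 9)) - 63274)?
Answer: -252/15944641 ≈ -1.5805e-5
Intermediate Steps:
z(C, o) = (-4 + o - C)/(-3 + C)
1/((z(-6, 12) + 92)/(55 + t(1, 9)) - 63274) = 1/(((-4 + 12 - 1*(-6))/(-3 - 6) + 92)/(55 + 1) - 63274) = 1/(((-4 + 12 + 6)/(-9) + 92)/56 - 63274) = 1/((-⅑*14 + 92)*(1/56) - 63274) = 1/((-14/9 + 92)*(1/56) - 63274) = 1/((814/9)*(1/56) - 63274) = 1/(407/252 - 63274) = 1/(-15944641/252) = -252/15944641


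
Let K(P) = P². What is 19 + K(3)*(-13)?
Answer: -98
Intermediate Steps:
19 + K(3)*(-13) = 19 + 3²*(-13) = 19 + 9*(-13) = 19 - 117 = -98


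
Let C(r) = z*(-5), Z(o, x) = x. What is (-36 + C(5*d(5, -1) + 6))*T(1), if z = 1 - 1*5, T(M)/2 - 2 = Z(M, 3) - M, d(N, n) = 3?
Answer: -128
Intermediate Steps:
T(M) = 10 - 2*M (T(M) = 4 + 2*(3 - M) = 4 + (6 - 2*M) = 10 - 2*M)
z = -4 (z = 1 - 5 = -4)
C(r) = 20 (C(r) = -4*(-5) = 20)
(-36 + C(5*d(5, -1) + 6))*T(1) = (-36 + 20)*(10 - 2*1) = -16*(10 - 2) = -16*8 = -128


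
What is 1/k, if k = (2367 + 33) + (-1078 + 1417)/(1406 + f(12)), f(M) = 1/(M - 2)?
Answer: 4687/11249930 ≈ 0.00041662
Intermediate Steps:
f(M) = 1/(-2 + M)
k = 11249930/4687 (k = (2367 + 33) + (-1078 + 1417)/(1406 + 1/(-2 + 12)) = 2400 + 339/(1406 + 1/10) = 2400 + 339/(14061/10) = 2400 + 339*(10/14061) = 2400 + 1130/4687 = 11249930/4687 ≈ 2400.2)
1/k = 1/(11249930/4687) = 4687/11249930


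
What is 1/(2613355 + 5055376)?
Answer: 1/7668731 ≈ 1.3040e-7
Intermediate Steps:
1/(2613355 + 5055376) = 1/7668731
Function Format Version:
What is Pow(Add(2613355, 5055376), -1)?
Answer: Rational(1, 7668731) ≈ 1.3040e-7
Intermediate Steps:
Pow(Add(2613355, 5055376), -1) = Pow(7668731, -1) = Rational(1, 7668731)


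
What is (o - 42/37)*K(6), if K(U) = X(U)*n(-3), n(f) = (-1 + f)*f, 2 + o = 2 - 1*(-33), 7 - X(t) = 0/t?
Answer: 99036/37 ≈ 2676.6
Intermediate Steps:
X(t) = 7 (X(t) = 7 - 0/t = 7 - 1*0 = 7 + 0 = 7)
o = 33 (o = -2 + (2 - 1*(-33)) = -2 + (2 + 33) = -2 + 35 = 33)
n(f) = f*(-1 + f)
K(U) = 84 (K(U) = 7*(-3*(-1 - 3)) = 7*(-3*(-4)) = 7*12 = 84)
(o - 42/37)*K(6) = (33 - 42/37)*84 = (1179/37)*84 = 99036/37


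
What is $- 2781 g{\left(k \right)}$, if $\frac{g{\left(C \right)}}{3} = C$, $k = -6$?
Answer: $50058$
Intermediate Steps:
$g{\left(C \right)} = 3 C$
$- 2781 g{\left(k \right)} = - 2781 \cdot 3 \left(-6\right) = \left(-2781\right) \left(-18\right) = 50058$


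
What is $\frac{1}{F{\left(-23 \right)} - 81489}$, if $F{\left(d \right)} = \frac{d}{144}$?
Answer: $- \frac{144}{11734439} \approx -1.2272 \cdot 10^{-5}$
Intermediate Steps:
$F{\left(d \right)} = \frac{d}{144}$ ($F{\left(d \right)} = d \frac{1}{144} = \frac{d}{144}$)
$\frac{1}{F{\left(-23 \right)} - 81489} = \frac{1}{\frac{1}{144} \left(-23\right) - 81489} = \frac{1}{- \frac{23}{144} - 81489} = \frac{1}{- \frac{11734439}{144}} = - \frac{144}{11734439}$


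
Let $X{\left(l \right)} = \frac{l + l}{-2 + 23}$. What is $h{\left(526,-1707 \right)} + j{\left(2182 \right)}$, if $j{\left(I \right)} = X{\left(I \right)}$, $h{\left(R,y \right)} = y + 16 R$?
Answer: $\frac{145253}{21} \approx 6916.8$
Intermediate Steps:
$X{\left(l \right)} = \frac{2 l}{21}$
$j{\left(I \right)} = \frac{2 I}{21}$
$h{\left(526,-1707 \right)} + j{\left(2182 \right)} = \left(-1707 + 16 \cdot 526\right) + \frac{2}{21} \cdot 2182 = \left(-1707 + 8416\right) + \frac{4364}{21} = 6709 + \frac{4364}{21} = \frac{145253}{21}$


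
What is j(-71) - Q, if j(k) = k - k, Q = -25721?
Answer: 25721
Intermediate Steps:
j(k) = 0
j(-71) - Q = 0 - 1*(-25721) = 0 + 25721 = 25721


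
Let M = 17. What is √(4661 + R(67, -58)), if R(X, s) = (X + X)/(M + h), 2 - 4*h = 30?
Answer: 2*√29215/5 ≈ 68.370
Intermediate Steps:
h = -7 (h = ½ - ¼*30 = ½ - 15/2 = -7)
R(X, s) = X/5 (R(X, s) = (X + X)/(17 - 7) = (2*X)/10 = (2*X)*(⅒) = X/5)
√(4661 + R(67, -58)) = √(4661 + (⅕)*67) = √(4661 + 67/5) = √(23372/5) = 2*√29215/5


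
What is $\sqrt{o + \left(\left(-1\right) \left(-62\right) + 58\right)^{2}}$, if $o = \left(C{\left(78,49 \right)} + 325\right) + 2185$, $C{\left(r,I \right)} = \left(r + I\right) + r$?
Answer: $\sqrt{17115} \approx 130.82$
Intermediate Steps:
$C{\left(r,I \right)} = I + 2 r$ ($C{\left(r,I \right)} = \left(I + r\right) + r = I + 2 r$)
$o = 2715$ ($o = \left(\left(49 + 2 \cdot 78\right) + 325\right) + 2185 = \left(\left(49 + 156\right) + 325\right) + 2185 = \left(205 + 325\right) + 2185 = 530 + 2185 = 2715$)
$\sqrt{o + \left(\left(-1\right) \left(-62\right) + 58\right)^{2}} = \sqrt{2715 + \left(\left(-1\right) \left(-62\right) + 58\right)^{2}} = \sqrt{2715 + \left(62 + 58\right)^{2}} = \sqrt{2715 + 120^{2}} = \sqrt{2715 + 14400} = \sqrt{17115}$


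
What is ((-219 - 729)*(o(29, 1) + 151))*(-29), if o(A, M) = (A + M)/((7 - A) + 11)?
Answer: 44839452/11 ≈ 4.0763e+6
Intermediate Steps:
o(A, M) = (A + M)/(18 - A)
((-219 - 729)*(o(29, 1) + 151))*(-29) = ((-219 - 729)*((-1*29 - 1*1)/(-18 + 29) + 151))*(-29) = -948*((-29 - 1)/11 + 151)*(-29) = -948*((1/11)*(-30) + 151)*(-29) = -948*(-30/11 + 151)*(-29) = -948*1631/11*(-29) = -1546188/11*(-29) = 44839452/11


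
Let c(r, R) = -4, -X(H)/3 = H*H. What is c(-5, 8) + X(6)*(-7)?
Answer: 752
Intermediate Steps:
X(H) = -3*H**2 (X(H) = -3*H*H = -3*H**2)
c(-5, 8) + X(6)*(-7) = -4 - 3*6**2*(-7) = -4 - 3*36*(-7) = -4 - 108*(-7) = -4 + 756 = 752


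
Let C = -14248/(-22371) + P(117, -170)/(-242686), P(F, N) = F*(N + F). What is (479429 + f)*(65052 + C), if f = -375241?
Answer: 18398520583244563034/2714564253 ≈ 6.7777e+9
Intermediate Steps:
P(F, N) = F*(F + N)
C = 3596512699/5429128506 (C = -14248/(-22371) + (117*(117 - 170))/(-242686) = -14248*(-1/22371) + (117*(-53))*(-1/242686) = 14248/22371 - 6201*(-1/242686) = 14248/22371 + 6201/242686 = 3596512699/5429128506 ≈ 0.66245)
(479429 + f)*(65052 + C) = (479429 - 375241)*(65052 + 3596512699/5429128506) = 104188*(353179264085011/5429128506) = 18398520583244563034/2714564253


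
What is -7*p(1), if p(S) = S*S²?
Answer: -7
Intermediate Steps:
p(S) = S³
-7*p(1) = -7*1³ = -7*1 = -7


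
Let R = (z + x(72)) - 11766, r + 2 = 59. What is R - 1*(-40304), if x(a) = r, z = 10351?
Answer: 38946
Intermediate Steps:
r = 57 (r = -2 + 59 = 57)
x(a) = 57
R = -1358 (R = (10351 + 57) - 11766 = 10408 - 11766 = -1358)
R - 1*(-40304) = -1358 - 1*(-40304) = -1358 + 40304 = 38946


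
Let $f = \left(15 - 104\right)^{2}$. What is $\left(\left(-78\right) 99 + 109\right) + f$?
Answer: $308$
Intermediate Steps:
$f = 7921$ ($f = \left(-89\right)^{2} = 7921$)
$\left(\left(-78\right) 99 + 109\right) + f = \left(\left(-78\right) 99 + 109\right) + 7921 = \left(-7722 + 109\right) + 7921 = -7613 + 7921 = 308$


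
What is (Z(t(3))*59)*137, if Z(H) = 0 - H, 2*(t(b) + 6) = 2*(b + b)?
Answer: 0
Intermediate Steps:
t(b) = -6 + 2*b (t(b) = -6 + (2*(b + b))/2 = -6 + (2*(2*b))/2 = -6 + (4*b)/2 = -6 + 2*b)
Z(H) = -H
(Z(t(3))*59)*137 = (-(-6 + 2*3)*59)*137 = (-(-6 + 6)*59)*137 = (-1*0*59)*137 = (0*59)*137 = 0*137 = 0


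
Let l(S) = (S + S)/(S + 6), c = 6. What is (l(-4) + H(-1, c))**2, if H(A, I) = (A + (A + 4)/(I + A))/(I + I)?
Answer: 14641/900 ≈ 16.268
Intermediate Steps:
l(S) = 2*S/(6 + S) (l(S) = (2*S)/(6 + S) = 2*S/(6 + S))
H(A, I) = (A + (4 + A)/(A + I))/(2*I) (H(A, I) = (A + (4 + A)/(A + I))/((2*I)) = (A + (4 + A)/(A + I))*(1/(2*I)) = (A + (4 + A)/(A + I))/(2*I))
(l(-4) + H(-1, c))**2 = (2*(-4)/(6 - 4) + (1/2)*(4 - 1 + (-1)**2 - 1*6)/(6*(-1 + 6)))**2 = (2*(-4)/2 + (1/2)*(1/6)*(4 - 1 + 1 - 6)/5)**2 = (2*(-4)*(1/2) + (1/2)*(1/6)*(1/5)*(-2))**2 = (-4 - 1/30)**2 = (-121/30)**2 = 14641/900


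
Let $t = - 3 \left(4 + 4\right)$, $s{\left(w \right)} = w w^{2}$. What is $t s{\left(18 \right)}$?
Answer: $-139968$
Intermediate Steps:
$s{\left(w \right)} = w^{3}$
$t = -24$ ($t = \left(-3\right) 8 = -24$)
$t s{\left(18 \right)} = - 24 \cdot 18^{3} = \left(-24\right) 5832 = -139968$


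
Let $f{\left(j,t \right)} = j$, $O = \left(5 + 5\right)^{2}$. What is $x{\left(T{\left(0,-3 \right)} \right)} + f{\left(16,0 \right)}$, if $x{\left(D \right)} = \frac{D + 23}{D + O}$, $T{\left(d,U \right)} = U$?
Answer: $\frac{1572}{97} \approx 16.206$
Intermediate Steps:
$O = 100$ ($O = 10^{2} = 100$)
$x{\left(D \right)} = \frac{23 + D}{100 + D}$ ($x{\left(D \right)} = \frac{D + 23}{D + 100} = \frac{23 + D}{100 + D}$)
$x{\left(T{\left(0,-3 \right)} \right)} + f{\left(16,0 \right)} = \frac{23 - 3}{100 - 3} + 16 = \frac{1}{97} \cdot 20 + 16 = \frac{20}{97} + 16 = \frac{1572}{97}$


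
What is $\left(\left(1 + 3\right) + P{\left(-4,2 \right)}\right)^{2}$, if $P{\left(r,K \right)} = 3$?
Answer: $49$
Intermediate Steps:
$\left(\left(1 + 3\right) + P{\left(-4,2 \right)}\right)^{2} = \left(\left(1 + 3\right) + 3\right)^{2} = \left(4 + 3\right)^{2} = 7^{2} = 49$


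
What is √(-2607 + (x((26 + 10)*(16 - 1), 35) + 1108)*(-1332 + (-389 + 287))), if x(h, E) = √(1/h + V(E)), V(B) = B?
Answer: √(-358082775 - 3585*√283515)/15 ≈ 1264.9*I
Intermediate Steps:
x(h, E) = √(E + 1/h) (x(h, E) = √(1/h + E) = √(E + 1/h))
√(-2607 + (x((26 + 10)*(16 - 1), 35) + 1108)*(-1332 + (-389 + 287))) = √(-2607 + (√(35 + 1/((26 + 10)*(16 - 1))) + 1108)*(-1332 + (-389 + 287))) = √(-2607 + (√(35 + 1/(36*15)) + 1108)*(-1332 - 102)) = √(-2607 + (√(35 + 1/540) + 1108)*(-1434)) = √(-2607 + (√(18901/540) + 1108)*(-1434)) = √(-2607 + (√283515/90 + 1108)*(-1434)) = √(-2607 + (1108 + √283515/90)*(-1434)) = √(-2607 + (-1588872 - 239*√283515/15)) = √(-1591479 - 239*√283515/15)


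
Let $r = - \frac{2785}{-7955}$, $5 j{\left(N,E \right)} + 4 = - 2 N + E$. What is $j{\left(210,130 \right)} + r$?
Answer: $- \frac{464969}{7955} \approx -58.45$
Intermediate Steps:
$j{\left(N,E \right)} = - \frac{4}{5} - \frac{2 N}{5} + \frac{E}{5}$ ($j{\left(N,E \right)} = - \frac{4}{5} + \frac{- 2 N + E}{5} = - \frac{4}{5} + \frac{E - 2 N}{5} = - \frac{4}{5} + \left(- \frac{2 N}{5} + \frac{E}{5}\right) = - \frac{4}{5} - \frac{2 N}{5} + \frac{E}{5}$)
$r = \frac{557}{1591}$ ($r = \left(-2785\right) \left(- \frac{1}{7955}\right) = \frac{557}{1591} \approx 0.35009$)
$j{\left(210,130 \right)} + r = \left(- \frac{4}{5} - 84 + \frac{1}{5} \cdot 130\right) + \frac{557}{1591} = \left(- \frac{4}{5} - 84 + 26\right) + \frac{557}{1591} = - \frac{294}{5} + \frac{557}{1591} = - \frac{464969}{7955}$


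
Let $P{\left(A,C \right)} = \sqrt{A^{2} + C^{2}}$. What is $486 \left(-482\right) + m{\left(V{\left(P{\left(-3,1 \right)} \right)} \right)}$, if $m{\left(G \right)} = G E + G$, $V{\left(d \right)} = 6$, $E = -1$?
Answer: $-234252$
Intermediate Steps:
$m{\left(G \right)} = 0$ ($m{\left(G \right)} = G \left(-1\right) + G = - G + G = 0$)
$486 \left(-482\right) + m{\left(V{\left(P{\left(-3,1 \right)} \right)} \right)} = 486 \left(-482\right) + 0 = -234252 + 0 = -234252$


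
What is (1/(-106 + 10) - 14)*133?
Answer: -178885/96 ≈ -1863.4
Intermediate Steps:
(1/(-106 + 10) - 14)*133 = (1/(-96) - 14)*133 = (-1/96 - 14)*133 = -1345/96*133 = -178885/96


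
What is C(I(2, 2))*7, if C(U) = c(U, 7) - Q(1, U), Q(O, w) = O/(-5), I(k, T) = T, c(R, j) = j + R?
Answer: 322/5 ≈ 64.400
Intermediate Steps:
c(R, j) = R + j
Q(O, w) = -O/5 (Q(O, w) = O*(-⅕) = -O/5)
C(U) = 36/5 + U (C(U) = (U + 7) - (-1)/5 = (7 + U) - 1*(-⅕) = (7 + U) + ⅕ = 36/5 + U)
C(I(2, 2))*7 = (36/5 + 2)*7 = (46/5)*7 = 322/5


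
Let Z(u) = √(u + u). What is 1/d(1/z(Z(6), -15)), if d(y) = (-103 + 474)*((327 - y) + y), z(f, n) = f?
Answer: 1/121317 ≈ 8.2429e-6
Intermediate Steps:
Z(u) = √2*√u (Z(u) = √(2*u) = √2*√u)
d(y) = 121317 (d(y) = 371*327 = 121317)
1/d(1/z(Z(6), -15)) = 1/121317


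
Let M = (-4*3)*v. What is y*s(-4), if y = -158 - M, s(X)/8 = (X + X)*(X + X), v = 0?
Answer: -80896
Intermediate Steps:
s(X) = 32*X² (s(X) = 8*((X + X)*(X + X)) = 8*((2*X)*(2*X)) = 8*(4*X²) = 32*X²)
M = 0 (M = -4*3*0 = -12*0 = 0)
y = -158 (y = -158 - 1*0 = -158 + 0 = -158)
y*s(-4) = -5056*(-4)² = -5056*16 = -158*512 = -80896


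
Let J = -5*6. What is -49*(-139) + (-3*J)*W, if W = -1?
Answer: 6721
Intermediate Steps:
J = -30
-49*(-139) + (-3*J)*W = -49*(-139) - 3*(-30)*(-1) = 6811 + 90*(-1) = 6811 - 90 = 6721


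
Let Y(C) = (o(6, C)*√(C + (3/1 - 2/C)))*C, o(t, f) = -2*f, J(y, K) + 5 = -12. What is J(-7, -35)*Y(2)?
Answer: 272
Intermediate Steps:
J(y, K) = -17 (J(y, K) = -5 - 12 = -17)
Y(C) = -2*C²*√(3 + C - 2/C) (Y(C) = ((-2*C)*√(C + (3/1 - 2/C)))*C = ((-2*C)*√(C + (3*1 - 2/C)))*C = ((-2*C)*√(C + (3 - 2/C)))*C = ((-2*C)*√(3 + C - 2/C))*C = (-2*C*√(3 + C - 2/C))*C = -2*C²*√(3 + C - 2/C))
J(-7, -35)*Y(2) = -(-34)*2²*√(3 + 2 - 2/2) = -(-34)*4*√(3 + 2 - 2*½) = -(-34)*4*√(3 + 2 - 1) = -(-34)*4*√4 = -(-34)*4*2 = -17*(-16) = 272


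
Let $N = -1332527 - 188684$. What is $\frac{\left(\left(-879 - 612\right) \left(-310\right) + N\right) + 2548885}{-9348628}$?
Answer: $- \frac{372471}{2337157} \approx -0.15937$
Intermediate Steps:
$N = -1521211$
$\frac{\left(\left(-879 - 612\right) \left(-310\right) + N\right) + 2548885}{-9348628} = \frac{\left(\left(-879 - 612\right) \left(-310\right) - 1521211\right) + 2548885}{-9348628} = \left(\left(\left(-1491\right) \left(-310\right) - 1521211\right) + 2548885\right) \left(- \frac{1}{9348628}\right) = \left(\left(462210 - 1521211\right) + 2548885\right) \left(- \frac{1}{9348628}\right) = \left(-1059001 + 2548885\right) \left(- \frac{1}{9348628}\right) = 1489884 \left(- \frac{1}{9348628}\right) = - \frac{372471}{2337157}$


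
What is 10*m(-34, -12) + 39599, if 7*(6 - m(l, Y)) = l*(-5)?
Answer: 275913/7 ≈ 39416.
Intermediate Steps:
m(l, Y) = 6 + 5*l/7 (m(l, Y) = 6 - l*(-5)/7 = 6 - (-5)*l/7 = 6 + 5*l/7)
10*m(-34, -12) + 39599 = 10*(6 + (5/7)*(-34)) + 39599 = 10*(6 - 170/7) + 39599 = 10*(-128/7) + 39599 = -1280/7 + 39599 = 275913/7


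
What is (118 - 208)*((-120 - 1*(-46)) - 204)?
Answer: 25020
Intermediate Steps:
(118 - 208)*((-120 - 1*(-46)) - 204) = -90*((-120 + 46) - 204) = -90*(-74 - 204) = -90*(-278) = 25020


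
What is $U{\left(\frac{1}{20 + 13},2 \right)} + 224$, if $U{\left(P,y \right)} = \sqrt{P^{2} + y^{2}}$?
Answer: $224 + \frac{\sqrt{4357}}{33} \approx 226.0$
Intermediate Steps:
$U{\left(\frac{1}{20 + 13},2 \right)} + 224 = \sqrt{\left(\frac{1}{20 + 13}\right)^{2} + 2^{2}} + 224 = \sqrt{\left(\frac{1}{33}\right)^{2} + 4} + 224 = \sqrt{\frac{1}{1089} + 4} + 224 = \sqrt{\frac{4357}{1089}} + 224 = \frac{\sqrt{4357}}{33} + 224 = 224 + \frac{\sqrt{4357}}{33}$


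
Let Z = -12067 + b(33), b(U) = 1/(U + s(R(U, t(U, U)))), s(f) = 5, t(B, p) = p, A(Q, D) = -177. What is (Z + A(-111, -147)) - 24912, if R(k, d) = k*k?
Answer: -1411927/38 ≈ -37156.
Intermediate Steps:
R(k, d) = k²
b(U) = 1/(5 + U) (b(U) = 1/(U + 5) = 1/(5 + U))
Z = -458545/38 (Z = -12067 + 1/(5 + 33) = -12067 + 1/38 = -458545/38 ≈ -12067.)
(Z + A(-111, -147)) - 24912 = (-458545/38 - 177) - 24912 = -465271/38 - 24912 = -1411927/38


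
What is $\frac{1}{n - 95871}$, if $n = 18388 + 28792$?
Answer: $- \frac{1}{48691} \approx -2.0538 \cdot 10^{-5}$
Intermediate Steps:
$n = 47180$
$\frac{1}{n - 95871} = \frac{1}{47180 - 95871} = \frac{1}{-48691} = - \frac{1}{48691}$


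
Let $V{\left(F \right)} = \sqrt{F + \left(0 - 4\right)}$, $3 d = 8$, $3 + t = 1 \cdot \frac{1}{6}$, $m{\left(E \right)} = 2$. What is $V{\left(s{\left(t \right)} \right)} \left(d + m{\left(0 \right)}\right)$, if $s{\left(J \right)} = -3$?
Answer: $\frac{14 i \sqrt{7}}{3} \approx 12.347 i$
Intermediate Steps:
$t = - \frac{17}{6}$ ($t = -3 + 1 \cdot \frac{1}{6} = -3 + \frac{1}{6} = - \frac{17}{6} \approx -2.8333$)
$d = \frac{8}{3}$ ($d = \frac{1}{3} \cdot 8 = \frac{8}{3} \approx 2.6667$)
$V{\left(F \right)} = \sqrt{-4 + F}$ ($V{\left(F \right)} = \sqrt{F + \left(0 - 4\right)} = \sqrt{F - 4} = \sqrt{-4 + F}$)
$V{\left(s{\left(t \right)} \right)} \left(d + m{\left(0 \right)}\right) = \sqrt{-4 - 3} \left(\frac{8}{3} + 2\right) = \sqrt{-7} \cdot \frac{14}{3} = i \sqrt{7} \cdot \frac{14}{3} = \frac{14 i \sqrt{7}}{3}$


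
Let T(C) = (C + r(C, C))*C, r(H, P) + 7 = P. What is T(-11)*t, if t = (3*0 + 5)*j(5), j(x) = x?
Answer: 7975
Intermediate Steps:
r(H, P) = -7 + P
T(C) = C*(-7 + 2*C) (T(C) = (C + (-7 + C))*C = (-7 + 2*C)*C = C*(-7 + 2*C))
t = 25 (t = (3*0 + 5)*5 = (0 + 5)*5 = 5*5 = 25)
T(-11)*t = -11*(-7 + 2*(-11))*25 = -11*(-7 - 22)*25 = -11*(-29)*25 = 319*25 = 7975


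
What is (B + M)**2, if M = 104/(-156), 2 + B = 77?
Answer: 49729/9 ≈ 5525.4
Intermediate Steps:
B = 75 (B = -2 + 77 = 75)
M = -2/3 (M = 104*(-1/156) = -2/3 ≈ -0.66667)
(B + M)**2 = (75 - 2/3)**2 = (223/3)**2 = 49729/9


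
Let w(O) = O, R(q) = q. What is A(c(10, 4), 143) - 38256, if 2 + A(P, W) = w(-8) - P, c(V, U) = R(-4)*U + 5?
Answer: -38255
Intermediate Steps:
c(V, U) = 5 - 4*U (c(V, U) = -4*U + 5 = 5 - 4*U)
A(P, W) = -10 - P (A(P, W) = -2 + (-8 - P) = -10 - P)
A(c(10, 4), 143) - 38256 = (-10 - (5 - 4*4)) - 38256 = (-10 - (5 - 16)) - 38256 = (-10 - 1*(-11)) - 38256 = (-10 + 11) - 38256 = 1 - 38256 = -38255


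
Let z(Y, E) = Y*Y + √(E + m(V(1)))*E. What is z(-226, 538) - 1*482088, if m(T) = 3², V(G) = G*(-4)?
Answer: -431012 + 538*√547 ≈ -4.1843e+5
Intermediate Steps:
V(G) = -4*G
m(T) = 9
z(Y, E) = Y² + E*√(9 + E) (z(Y, E) = Y*Y + √(E + 9)*E = Y² + √(9 + E)*E = Y² + E*√(9 + E))
z(-226, 538) - 1*482088 = ((-226)² + 538*√(9 + 538)) - 1*482088 = (51076 + 538*√547) - 482088 = -431012 + 538*√547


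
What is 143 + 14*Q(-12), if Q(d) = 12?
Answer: 311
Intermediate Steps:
143 + 14*Q(-12) = 143 + 14*12 = 143 + 168 = 311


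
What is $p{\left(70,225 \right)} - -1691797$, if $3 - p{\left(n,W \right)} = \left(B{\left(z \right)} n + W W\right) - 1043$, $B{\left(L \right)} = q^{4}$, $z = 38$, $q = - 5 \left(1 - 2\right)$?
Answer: $1598468$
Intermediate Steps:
$q = 5$ ($q = \left(-5\right) \left(-1\right) = 5$)
$B{\left(L \right)} = 625$ ($B{\left(L \right)} = 5^{4} = 625$)
$p{\left(n,W \right)} = 1046 - W^{2} - 625 n$ ($p{\left(n,W \right)} = 3 - \left(\left(625 n + W W\right) - 1043\right) = 3 - \left(\left(625 n + W^{2}\right) - 1043\right) = 3 - \left(\left(W^{2} + 625 n\right) - 1043\right) = 3 - \left(-1043 + W^{2} + 625 n\right) = 1046 - W^{2} - 625 n$)
$p{\left(70,225 \right)} - -1691797 = \left(1046 - 225^{2} - 43750\right) - -1691797 = \left(1046 - 50625 - 43750\right) + 1691797 = -93329 + 1691797 = 1598468$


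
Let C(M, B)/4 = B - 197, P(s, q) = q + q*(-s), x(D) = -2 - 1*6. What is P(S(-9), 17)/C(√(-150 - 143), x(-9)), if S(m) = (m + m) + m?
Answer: -119/205 ≈ -0.58049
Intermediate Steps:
S(m) = 3*m (S(m) = 2*m + m = 3*m)
x(D) = -8 (x(D) = -2 - 6 = -8)
P(s, q) = q - q*s
C(M, B) = -788 + 4*B (C(M, B) = 4*(B - 197) = 4*(-197 + B) = -788 + 4*B)
P(S(-9), 17)/C(√(-150 - 143), x(-9)) = (17*(1 - 3*(-9)))/(-788 + 4*(-8)) = (17*(1 - 1*(-27)))/(-788 - 32) = (17*(1 + 27))/(-820) = (17*28)*(-1/820) = 476*(-1/820) = -119/205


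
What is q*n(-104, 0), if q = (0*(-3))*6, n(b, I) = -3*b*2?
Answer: 0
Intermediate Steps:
n(b, I) = -6*b
q = 0 (q = 0*6 = 0)
q*n(-104, 0) = 0*(-6*(-104)) = 0*624 = 0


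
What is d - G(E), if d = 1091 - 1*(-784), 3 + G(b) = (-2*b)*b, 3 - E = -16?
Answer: 2600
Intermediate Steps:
E = 19 (E = 3 - 1*(-16) = 3 + 16 = 19)
G(b) = -3 - 2*b² (G(b) = -3 + (-2*b)*b = -3 - 2*b²)
d = 1875 (d = 1091 + 784 = 1875)
d - G(E) = 1875 - (-3 - 2*19²) = 1875 - (-3 - 2*361) = 1875 - (-3 - 722) = 1875 - 1*(-725) = 1875 + 725 = 2600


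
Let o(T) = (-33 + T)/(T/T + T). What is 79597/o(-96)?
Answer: 7561715/129 ≈ 58618.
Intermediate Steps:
o(T) = (-33 + T)/(1 + T)
79597/o(-96) = 79597/(((-33 - 96)/(1 - 96))) = 79597/((-129/(-95))) = 79597/((-1/95*(-129))) = 79597/(129/95) = 79597*(95/129) = 7561715/129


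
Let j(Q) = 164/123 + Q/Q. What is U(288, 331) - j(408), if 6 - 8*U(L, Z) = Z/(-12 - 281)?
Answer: -10141/7032 ≈ -1.4421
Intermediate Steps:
j(Q) = 7/3 (j(Q) = 164*(1/123) + 1 = 4/3 + 1 = 7/3)
U(L, Z) = ¾ + Z/2344 (U(L, Z) = ¾ - Z/(8*(-12 - 281)) = ¾ - Z/(8*(-293)) = ¾ - Z*(-1)/(8*293) = ¾ - (-1)*Z/2344 = ¾ + Z/2344)
U(288, 331) - j(408) = (¾ + (1/2344)*331) - 1*7/3 = (¾ + 331/2344) - 7/3 = 2089/2344 - 7/3 = -10141/7032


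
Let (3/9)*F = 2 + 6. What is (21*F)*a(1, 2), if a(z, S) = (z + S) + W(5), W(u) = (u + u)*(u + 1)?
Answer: 31752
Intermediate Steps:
W(u) = 2*u*(1 + u) (W(u) = (2*u)*(1 + u) = 2*u*(1 + u))
a(z, S) = 60 + S + z (a(z, S) = (z + S) + 2*5*(1 + 5) = (S + z) + 2*5*6 = (S + z) + 60 = 60 + S + z)
F = 24 (F = 3*(2 + 6) = 3*8 = 24)
(21*F)*a(1, 2) = (21*24)*(60 + 2 + 1) = 504*63 = 31752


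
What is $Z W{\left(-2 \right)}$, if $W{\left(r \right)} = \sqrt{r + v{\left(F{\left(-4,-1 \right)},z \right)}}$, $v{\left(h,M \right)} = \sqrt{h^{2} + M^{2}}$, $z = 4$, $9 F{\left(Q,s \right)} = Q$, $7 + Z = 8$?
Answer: $\frac{\sqrt{-18 + 4 \sqrt{82}}}{3} \approx 1.4229$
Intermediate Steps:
$Z = 1$ ($Z = -7 + 8 = 1$)
$F{\left(Q,s \right)} = \frac{Q}{9}$
$v{\left(h,M \right)} = \sqrt{M^{2} + h^{2}}$
$W{\left(r \right)} = \sqrt{r + \frac{4 \sqrt{82}}{9}}$ ($W{\left(r \right)} = \sqrt{r + \sqrt{4^{2} + \left(\frac{1}{9} \left(-4\right)\right)^{2}}} = \sqrt{r + \sqrt{16 + \left(- \frac{4}{9}\right)^{2}}} = \sqrt{r + \sqrt{16 + \frac{16}{81}}} = \sqrt{r + \sqrt{\frac{1312}{81}}} = \sqrt{r + \frac{4 \sqrt{82}}{9}}$)
$Z W{\left(-2 \right)} = 1 \frac{\sqrt{4 \sqrt{82} + 9 \left(-2\right)}}{3} = 1 \frac{\sqrt{4 \sqrt{82} - 18}}{3} = 1 \frac{\sqrt{-18 + 4 \sqrt{82}}}{3} = \frac{\sqrt{-18 + 4 \sqrt{82}}}{3}$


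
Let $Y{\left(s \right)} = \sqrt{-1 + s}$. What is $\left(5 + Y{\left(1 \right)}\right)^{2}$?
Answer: $25$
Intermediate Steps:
$\left(5 + Y{\left(1 \right)}\right)^{2} = \left(5 + \sqrt{-1 + 1}\right)^{2} = \left(5 + \sqrt{0}\right)^{2} = \left(5 + 0\right)^{2} = 5^{2} = 25$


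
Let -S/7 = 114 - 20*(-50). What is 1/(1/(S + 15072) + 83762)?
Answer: 7274/609284789 ≈ 1.1939e-5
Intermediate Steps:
S = -7798 (S = -7*(114 - 20*(-50)) = -7*(114 + 1000) = -7*1114 = -7798)
1/(1/(S + 15072) + 83762) = 1/(1/(-7798 + 15072) + 83762) = 1/(1/7274 + 83762) = 1/(609284789/7274) = 7274/609284789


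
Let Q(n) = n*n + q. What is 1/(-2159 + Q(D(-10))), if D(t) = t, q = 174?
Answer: -1/1885 ≈ -0.00053050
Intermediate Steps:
Q(n) = 174 + n**2 (Q(n) = n*n + 174 = n**2 + 174 = 174 + n**2)
1/(-2159 + Q(D(-10))) = 1/(-2159 + (174 + (-10)**2)) = 1/(-2159 + (174 + 100)) = 1/(-2159 + 274) = 1/(-1885) = -1/1885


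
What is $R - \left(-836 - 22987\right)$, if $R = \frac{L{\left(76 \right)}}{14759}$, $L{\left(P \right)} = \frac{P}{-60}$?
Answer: $\frac{5274054836}{221385} \approx 23823.0$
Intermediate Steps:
$L{\left(P \right)} = - \frac{P}{60}$ ($L{\left(P \right)} = P \left(- \frac{1}{60}\right) = - \frac{P}{60}$)
$R = - \frac{19}{221385}$ ($R = \frac{\left(- \frac{1}{60}\right) 76}{14759} = \left(- \frac{19}{15}\right) \frac{1}{14759} = - \frac{19}{221385} \approx -8.5823 \cdot 10^{-5}$)
$R - \left(-836 - 22987\right) = - \frac{19}{221385} - \left(-836 - 22987\right) = - \frac{19}{221385} - -23823 = - \frac{19}{221385} + 23823 = \frac{5274054836}{221385}$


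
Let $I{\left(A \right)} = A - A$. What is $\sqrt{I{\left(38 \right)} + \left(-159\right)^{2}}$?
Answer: $159$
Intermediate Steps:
$I{\left(A \right)} = 0$
$\sqrt{I{\left(38 \right)} + \left(-159\right)^{2}} = \sqrt{0 + \left(-159\right)^{2}} = \sqrt{0 + 25281} = \sqrt{25281} = 159$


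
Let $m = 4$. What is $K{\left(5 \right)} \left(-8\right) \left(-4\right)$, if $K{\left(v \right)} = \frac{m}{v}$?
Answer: $\frac{128}{5} \approx 25.6$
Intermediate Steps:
$K{\left(v \right)} = \frac{4}{v}$
$K{\left(5 \right)} \left(-8\right) \left(-4\right) = \frac{4}{5} \left(-8\right) \left(-4\right) = \left(- \frac{32}{5}\right) \left(-4\right) = \frac{128}{5}$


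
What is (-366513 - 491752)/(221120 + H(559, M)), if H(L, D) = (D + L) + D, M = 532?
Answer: -858265/222743 ≈ -3.8532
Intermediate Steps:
H(L, D) = L + 2*D
(-366513 - 491752)/(221120 + H(559, M)) = (-366513 - 491752)/(221120 + (559 + 2*532)) = -858265/(221120 + (559 + 1064)) = -858265/(221120 + 1623) = -858265/222743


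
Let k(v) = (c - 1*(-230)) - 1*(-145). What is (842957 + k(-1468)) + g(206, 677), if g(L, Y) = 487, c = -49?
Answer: 843770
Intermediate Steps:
k(v) = 326 (k(v) = (-49 - 1*(-230)) - 1*(-145) = (-49 + 230) + 145 = 181 + 145 = 326)
(842957 + k(-1468)) + g(206, 677) = (842957 + 326) + 487 = 843283 + 487 = 843770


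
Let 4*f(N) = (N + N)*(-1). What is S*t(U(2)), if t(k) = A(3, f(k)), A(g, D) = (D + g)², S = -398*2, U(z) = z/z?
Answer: -4975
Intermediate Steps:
f(N) = -N/2 (f(N) = ((N + N)*(-1))/4 = ((2*N)*(-1))/4 = (-2*N)/4 = -N/2)
U(z) = 1
S = -796
t(k) = (3 - k/2)² (t(k) = (-k/2 + 3)² = (3 - k/2)²)
S*t(U(2)) = -199*(-6 + 1)² = -199*(-5)² = -199*25 = -796*25/4 = -4975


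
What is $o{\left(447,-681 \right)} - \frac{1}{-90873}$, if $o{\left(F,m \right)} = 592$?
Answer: $\frac{53796817}{90873} \approx 592.0$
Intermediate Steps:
$o{\left(447,-681 \right)} - \frac{1}{-90873} = 592 - \frac{1}{-90873} = 592 - - \frac{1}{90873} = 592 + \frac{1}{90873} = \frac{53796817}{90873}$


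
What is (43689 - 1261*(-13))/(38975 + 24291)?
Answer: 30041/31633 ≈ 0.94967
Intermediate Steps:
(43689 - 1261*(-13))/(38975 + 24291) = (43689 + 16393)/63266 = 60082*(1/63266) = 30041/31633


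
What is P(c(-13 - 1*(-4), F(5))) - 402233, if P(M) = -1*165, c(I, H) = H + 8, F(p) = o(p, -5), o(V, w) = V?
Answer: -402398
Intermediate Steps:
F(p) = p
c(I, H) = 8 + H
P(M) = -165
P(c(-13 - 1*(-4), F(5))) - 402233 = -165 - 402233 = -402398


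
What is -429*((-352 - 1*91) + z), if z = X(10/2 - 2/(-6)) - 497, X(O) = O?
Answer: 400972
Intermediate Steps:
z = -1475/3 (z = (10/2 - 2/(-6)) - 497 = (10*(1/2) - 2*(-1/6)) - 497 = (5 + 1/3) - 497 = 16/3 - 497 = -1475/3 ≈ -491.67)
-429*((-352 - 1*91) + z) = -429*((-352 - 1*91) - 1475/3) = -429*((-352 - 91) - 1475/3) = -429*(-443 - 1475/3) = -429*(-2804/3) = 400972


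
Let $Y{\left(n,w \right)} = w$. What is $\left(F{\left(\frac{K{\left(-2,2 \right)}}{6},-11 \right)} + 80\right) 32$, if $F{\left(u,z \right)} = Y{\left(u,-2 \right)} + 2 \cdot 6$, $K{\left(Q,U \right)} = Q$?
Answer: $2880$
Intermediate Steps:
$F{\left(u,z \right)} = 10$ ($F{\left(u,z \right)} = -2 + 2 \cdot 6 = -2 + 12 = 10$)
$\left(F{\left(\frac{K{\left(-2,2 \right)}}{6},-11 \right)} + 80\right) 32 = \left(10 + 80\right) 32 = 90 \cdot 32 = 2880$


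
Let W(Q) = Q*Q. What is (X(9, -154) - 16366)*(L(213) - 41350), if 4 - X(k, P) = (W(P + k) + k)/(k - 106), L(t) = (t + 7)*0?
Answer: 64757408000/97 ≈ 6.6760e+8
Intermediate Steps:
W(Q) = Q²
L(t) = 0 (L(t) = (7 + t)*0 = 0)
X(k, P) = 4 - (k + (P + k)²)/(-106 + k) (X(k, P) = 4 - ((P + k)² + k)/(k - 106) = 4 - (k + (P + k)²)/(-106 + k))
(X(9, -154) - 16366)*(L(213) - 41350) = ((-424 - (-154 + 9)² + 3*9)/(-106 + 9) - 16366)*(0 - 41350) = ((-424 - 1*(-145)² + 27)/(-97) - 16366)*(-41350) = (-(-424 - 1*21025 + 27)/97 - 16366)*(-41350) = (-(-424 - 21025 + 27)/97 - 16366)*(-41350) = (-1/97*(-21422) - 16366)*(-41350) = (21422/97 - 16366)*(-41350) = -1566080/97*(-41350) = 64757408000/97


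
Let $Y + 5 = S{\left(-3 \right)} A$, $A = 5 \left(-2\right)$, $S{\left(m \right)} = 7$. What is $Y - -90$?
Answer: $15$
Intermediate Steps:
$A = -10$
$Y = -75$ ($Y = -5 + 7 \left(-10\right) = -5 - 70 = -75$)
$Y - -90 = -75 - -90 = -75 + 90 = 15$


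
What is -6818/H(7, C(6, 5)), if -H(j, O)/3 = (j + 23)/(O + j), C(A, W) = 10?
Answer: 57953/45 ≈ 1287.8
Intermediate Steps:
H(j, O) = -3*(23 + j)/(O + j) (H(j, O) = -3*(j + 23)/(O + j) = -3*(23 + j)/(O + j))
-6818/H(7, C(6, 5)) = -6818*(10 + 7)/(3*(-23 - 1*7)) = -6818*17/(3*(-23 - 7)) = -6818/(3*(1/17)*(-30)) = -6818/(-90/17) = -6818*(-17/90) = 57953/45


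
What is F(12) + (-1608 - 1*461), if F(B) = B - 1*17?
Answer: -2074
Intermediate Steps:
F(B) = -17 + B (F(B) = B - 17 = -17 + B)
F(12) + (-1608 - 1*461) = (-17 + 12) + (-1608 - 1*461) = -5 + (-1608 - 461) = -5 - 2069 = -2074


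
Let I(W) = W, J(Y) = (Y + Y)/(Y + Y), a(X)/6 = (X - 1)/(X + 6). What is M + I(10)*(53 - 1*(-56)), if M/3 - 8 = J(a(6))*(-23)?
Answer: 1045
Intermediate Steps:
a(X) = 6*(-1 + X)/(6 + X) (a(X) = 6*((X - 1)/(X + 6)) = 6*((-1 + X)/(6 + X)) = 6*(-1 + X)/(6 + X))
J(Y) = 1 (J(Y) = (2*Y)/((2*Y)) = (2*Y)*(1/(2*Y)) = 1)
M = -45 (M = 24 + 3*(1*(-23)) = 24 + 3*(-23) = 24 - 69 = -45)
M + I(10)*(53 - 1*(-56)) = -45 + 10*(53 - 1*(-56)) = -45 + 10*(53 + 56) = -45 + 10*109 = -45 + 1090 = 1045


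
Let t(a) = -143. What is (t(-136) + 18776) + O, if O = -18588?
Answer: 45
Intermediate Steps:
(t(-136) + 18776) + O = (-143 + 18776) - 18588 = 18633 - 18588 = 45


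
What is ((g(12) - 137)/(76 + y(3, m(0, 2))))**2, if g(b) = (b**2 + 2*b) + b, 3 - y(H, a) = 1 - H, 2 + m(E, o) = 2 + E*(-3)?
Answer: 1849/6561 ≈ 0.28182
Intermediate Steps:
m(E, o) = -3*E (m(E, o) = -2 + (2 + E*(-3)) = -2 + (2 - 3*E) = -3*E)
y(H, a) = 2 + H (y(H, a) = 3 - (1 - H) = 3 + (-1 + H) = 2 + H)
g(b) = b**2 + 3*b
((g(12) - 137)/(76 + y(3, m(0, 2))))**2 = ((12*(3 + 12) - 137)/(76 + (2 + 3)))**2 = ((12*15 - 137)/(76 + 5))**2 = ((180 - 137)/81)**2 = (43*(1/81))**2 = (43/81)**2 = 1849/6561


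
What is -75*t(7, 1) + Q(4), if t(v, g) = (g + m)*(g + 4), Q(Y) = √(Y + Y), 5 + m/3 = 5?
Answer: -375 + 2*√2 ≈ -372.17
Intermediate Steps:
m = 0 (m = -15 + 3*5 = -15 + 15 = 0)
Q(Y) = √2*√Y (Q(Y) = √(2*Y) = √2*√Y)
t(v, g) = g*(4 + g) (t(v, g) = (g + 0)*(g + 4) = g*(4 + g))
-75*t(7, 1) + Q(4) = -75*(4 + 1) + √2*√4 = -75*5 + √2*2 = -75*5 + 2*√2 = -375 + 2*√2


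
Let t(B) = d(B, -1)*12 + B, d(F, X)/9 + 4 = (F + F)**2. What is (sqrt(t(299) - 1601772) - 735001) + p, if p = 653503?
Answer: -81498 + sqrt(37019327) ≈ -75414.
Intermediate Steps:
d(F, X) = -36 + 36*F**2 (d(F, X) = -36 + 9*(F + F)**2 = -36 + 9*(2*F)**2 = -36 + 9*(4*F**2) = -36 + 36*F**2)
t(B) = -432 + B + 432*B**2 (t(B) = (-36 + 36*B**2)*12 + B = (-432 + 432*B**2) + B = -432 + B + 432*B**2)
(sqrt(t(299) - 1601772) - 735001) + p = (sqrt((-432 + 299 + 432*299**2) - 1601772) - 735001) + 653503 = (sqrt((-432 + 299 + 432*89401) - 1601772) - 735001) + 653503 = (sqrt((-432 + 299 + 38621232) - 1601772) - 735001) + 653503 = (sqrt(38621099 - 1601772) - 735001) + 653503 = (sqrt(37019327) - 735001) + 653503 = (-735001 + sqrt(37019327)) + 653503 = -81498 + sqrt(37019327)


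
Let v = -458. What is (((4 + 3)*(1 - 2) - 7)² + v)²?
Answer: 68644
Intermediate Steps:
(((4 + 3)*(1 - 2) - 7)² + v)² = (((4 + 3)*(1 - 2) - 7)² - 458)² = ((7*(-1) - 7)² - 458)² = ((-7 - 7)² - 458)² = ((-14)² - 458)² = (196 - 458)² = (-262)² = 68644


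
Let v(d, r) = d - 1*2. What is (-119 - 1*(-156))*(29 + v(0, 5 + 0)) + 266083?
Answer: 267082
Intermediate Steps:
v(d, r) = -2 + d (v(d, r) = d - 2 = -2 + d)
(-119 - 1*(-156))*(29 + v(0, 5 + 0)) + 266083 = (-119 - 1*(-156))*(29 + (-2 + 0)) + 266083 = (-119 + 156)*(29 - 2) + 266083 = 37*27 + 266083 = 999 + 266083 = 267082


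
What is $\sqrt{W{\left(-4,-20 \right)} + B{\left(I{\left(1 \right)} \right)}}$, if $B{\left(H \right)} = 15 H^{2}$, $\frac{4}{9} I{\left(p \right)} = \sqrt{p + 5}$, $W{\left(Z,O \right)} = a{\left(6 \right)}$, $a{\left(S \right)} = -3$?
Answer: $\frac{\sqrt{7242}}{4} \approx 21.275$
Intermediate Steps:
$W{\left(Z,O \right)} = -3$
$I{\left(p \right)} = \frac{9 \sqrt{5 + p}}{4}$ ($I{\left(p \right)} = \frac{9 \sqrt{p + 5}}{4} = \frac{9 \sqrt{5 + p}}{4}$)
$\sqrt{W{\left(-4,-20 \right)} + B{\left(I{\left(1 \right)} \right)}} = \sqrt{-3 + 15 \left(\frac{9 \sqrt{5 + 1}}{4}\right)^{2}} = \sqrt{-3 + 15 \left(\frac{9 \sqrt{6}}{4}\right)^{2}} = \sqrt{-3 + 15 \cdot \frac{243}{8}} = \sqrt{-3 + \frac{3645}{8}} = \sqrt{\frac{3621}{8}} = \frac{\sqrt{7242}}{4}$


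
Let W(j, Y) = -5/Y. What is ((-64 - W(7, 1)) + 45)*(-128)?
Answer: 1792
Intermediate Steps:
((-64 - W(7, 1)) + 45)*(-128) = ((-64 - (-5)/1) + 45)*(-128) = ((-64 - (-5)) + 45)*(-128) = ((-64 - 1*(-5)) + 45)*(-128) = ((-64 + 5) + 45)*(-128) = (-59 + 45)*(-128) = -14*(-128) = 1792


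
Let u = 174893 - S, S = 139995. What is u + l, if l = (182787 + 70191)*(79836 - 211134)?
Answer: -33215470546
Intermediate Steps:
l = -33215505444 (l = 252978*(-131298) = -33215505444)
u = 34898 (u = 174893 - 1*139995 = 174893 - 139995 = 34898)
u + l = 34898 - 33215505444 = -33215470546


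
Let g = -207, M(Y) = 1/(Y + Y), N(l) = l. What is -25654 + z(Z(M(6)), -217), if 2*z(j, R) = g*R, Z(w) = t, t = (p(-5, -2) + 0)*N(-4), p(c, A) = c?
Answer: -6389/2 ≈ -3194.5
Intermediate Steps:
M(Y) = 1/(2*Y)
t = 20 (t = (-5 + 0)*(-4) = -5*(-4) = 20)
Z(w) = 20
z(j, R) = -207*R/2 (z(j, R) = (-207*R)/2 = -207*R/2)
-25654 + z(Z(M(6)), -217) = -25654 - 207/2*(-217) = -25654 + 44919/2 = -6389/2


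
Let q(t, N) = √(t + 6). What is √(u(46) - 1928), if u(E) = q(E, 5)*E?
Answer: 2*√(-482 + 23*√13) ≈ 39.954*I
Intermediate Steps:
q(t, N) = √(6 + t)
u(E) = E*√(6 + E) (u(E) = √(6 + E)*E = E*√(6 + E))
√(u(46) - 1928) = √(46*√(6 + 46) - 1928) = √(46*√52 - 1928) = √(46*(2*√13) - 1928) = √(92*√13 - 1928) = √(-1928 + 92*√13)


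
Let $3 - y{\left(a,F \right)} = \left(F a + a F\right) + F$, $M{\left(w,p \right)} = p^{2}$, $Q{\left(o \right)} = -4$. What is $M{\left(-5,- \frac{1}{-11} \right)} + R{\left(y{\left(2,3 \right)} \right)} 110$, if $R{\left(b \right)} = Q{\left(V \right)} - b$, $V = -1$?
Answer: $\frac{106481}{121} \approx 880.01$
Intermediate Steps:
$y{\left(a,F \right)} = 3 - F - 2 F a$ ($y{\left(a,F \right)} = 3 - \left(\left(F a + a F\right) + F\right) = 3 - \left(\left(F a + F a\right) + F\right) = 3 - \left(2 F a + F\right) = 3 - \left(F + 2 F a\right) = 3 - F - 2 F a$)
$R{\left(b \right)} = -4 - b$
$M{\left(-5,- \frac{1}{-11} \right)} + R{\left(y{\left(2,3 \right)} \right)} 110 = \left(- \frac{1}{-11}\right)^{2} + \left(-4 - \left(3 - 3 - 6 \cdot 2\right)\right) 110 = \left(\left(-1\right) \left(- \frac{1}{11}\right)\right)^{2} + \left(-4 - \left(3 - 3 - 12\right)\right) 110 = \left(\frac{1}{11}\right)^{2} + \left(-4 - -12\right) 110 = \frac{1}{121} + \left(-4 + 12\right) 110 = \frac{1}{121} + 8 \cdot 110 = \frac{1}{121} + 880 = \frac{106481}{121}$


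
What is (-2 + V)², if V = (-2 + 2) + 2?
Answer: 0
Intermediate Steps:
V = 2 (V = 0 + 2 = 2)
(-2 + V)² = (-2 + 2)² = 0² = 0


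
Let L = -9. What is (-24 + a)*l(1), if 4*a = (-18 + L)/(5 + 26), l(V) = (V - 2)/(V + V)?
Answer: 3003/248 ≈ 12.109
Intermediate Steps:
l(V) = (-2 + V)/(2*V) (l(V) = (-2 + V)/((2*V)) = (-2 + V)*(1/(2*V)) = (-2 + V)/(2*V))
a = -27/124 (a = ((-18 - 9)/(5 + 26))/4 = (-27/31)/4 = (-27*1/31)/4 = (¼)*(-27/31) = -27/124 ≈ -0.21774)
(-24 + a)*l(1) = (-24 - 27/124)*((½)*(-2 + 1)/1) = -3003*(-1)/248 = -3003/124*(-½) = 3003/248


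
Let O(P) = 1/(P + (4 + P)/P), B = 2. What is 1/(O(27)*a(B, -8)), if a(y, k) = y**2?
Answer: 190/27 ≈ 7.0370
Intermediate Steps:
O(P) = 1/(P + (4 + P)/P)
1/(O(27)*a(B, -8)) = 1/((27/(4 + 27 + 27**2))*2**2) = 1/((27/(4 + 27 + 729))*4) = 1/((27/760)*4) = 1/(27/190) = 190/27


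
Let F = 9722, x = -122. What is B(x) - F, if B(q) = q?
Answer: -9844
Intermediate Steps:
B(x) - F = -122 - 1*9722 = -122 - 9722 = -9844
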